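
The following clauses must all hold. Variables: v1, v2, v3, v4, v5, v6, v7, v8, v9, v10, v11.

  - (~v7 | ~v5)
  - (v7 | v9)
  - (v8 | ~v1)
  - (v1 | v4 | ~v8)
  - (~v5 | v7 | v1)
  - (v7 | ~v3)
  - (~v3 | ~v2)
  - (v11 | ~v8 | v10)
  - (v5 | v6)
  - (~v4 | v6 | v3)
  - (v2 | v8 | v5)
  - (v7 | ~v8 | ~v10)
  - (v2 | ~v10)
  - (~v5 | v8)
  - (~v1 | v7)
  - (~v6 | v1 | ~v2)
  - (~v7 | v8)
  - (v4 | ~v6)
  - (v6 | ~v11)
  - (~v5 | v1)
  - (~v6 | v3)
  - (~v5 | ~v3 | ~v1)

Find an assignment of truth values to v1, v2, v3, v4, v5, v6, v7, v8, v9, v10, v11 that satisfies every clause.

v1=F, v2=F, v3=T, v4=T, v5=F, v6=T, v7=T, v8=T, v9=T, v10=F, v11=T

v9 occurs only positively in the remaining clauses — set v9 = True.
Set v1 = False and propagate.
  then v5 is forced to False.
  then v6 is forced to True.
  then v2 is forced to False.
  then v8 is forced to True.
  then v4 is forced to True.
  then v10 is forced to False.
  then v11 is forced to True.
  then v3 is forced to True.
  then v7 is forced to True.
Every clause has at least one true literal under this assignment.
Check each clause:
  1. (~v7 | ~v5) — ~v5 is true.
  2. (v9 | v7) — v9 is true.
  3. (~v1 | v8) — v8 is true.
  4. (v1 | ~v8 | v4) — v4 is true.
  5. (~v5 | v7 | v1) — ~v5 is true.
  6. (v7 | ~v3) — v7 is true.
  7. (~v3 | ~v2) — ~v2 is true.
  8. (v10 | ~v8 | v11) — v11 is true.
  9. (v5 | v6) — v6 is true.
  10. (~v4 | v6 | v3) — v3 is true.
  11. (v5 | v2 | v8) — v8 is true.
  12. (v7 | ~v10 | ~v8) — ~v10 is true.
  13. (~v10 | v2) — ~v10 is true.
  14. (v8 | ~v5) — v8 is true.
  15. (~v1 | v7) — ~v1 is true.
  16. (~v6 | v1 | ~v2) — ~v2 is true.
  17. (~v7 | v8) — v8 is true.
  18. (~v6 | v4) — v4 is true.
  19. (~v11 | v6) — v6 is true.
  20. (v1 | ~v5) — ~v5 is true.
  21. (v3 | ~v6) — v3 is true.
  22. (~v1 | ~v3 | ~v5) — ~v5 is true.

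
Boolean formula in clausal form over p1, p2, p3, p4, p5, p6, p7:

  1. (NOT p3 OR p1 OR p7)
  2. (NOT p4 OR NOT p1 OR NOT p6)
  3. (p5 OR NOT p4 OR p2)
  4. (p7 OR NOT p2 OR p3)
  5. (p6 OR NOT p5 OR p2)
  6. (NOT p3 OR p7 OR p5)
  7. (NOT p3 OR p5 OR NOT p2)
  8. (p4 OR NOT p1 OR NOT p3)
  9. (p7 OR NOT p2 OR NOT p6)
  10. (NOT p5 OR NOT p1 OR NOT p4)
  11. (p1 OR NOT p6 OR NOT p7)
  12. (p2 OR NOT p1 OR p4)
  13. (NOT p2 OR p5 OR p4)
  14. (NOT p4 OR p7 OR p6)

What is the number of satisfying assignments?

14

Case analysis on p2 and p4:
  p2=T, p4=T: remaining (p1,p3,p5,p6,p7) ∈ {(F,F,F,F,T); (F,F,T,F,T); (F,T,T,F,T); (T,F,F,F,T)} — 4.
  p2=T, p4=F: remaining (p1,p3,p5,p6,p7) ∈ {(F,F,T,F,T); (F,T,T,F,T); (T,F,T,F,T); (T,F,T,T,T)} — 4.
  p2=F, p4=T: remaining (p1,p3,p5,p6,p7) ∈ {(F,F,T,T,F)} — 1.
  p2=F, p4=F: 5 of the 32 assignments to (p1,p3,p5,p6,p7) work.
Total: 4 + 4 + 1 + 5 = 14.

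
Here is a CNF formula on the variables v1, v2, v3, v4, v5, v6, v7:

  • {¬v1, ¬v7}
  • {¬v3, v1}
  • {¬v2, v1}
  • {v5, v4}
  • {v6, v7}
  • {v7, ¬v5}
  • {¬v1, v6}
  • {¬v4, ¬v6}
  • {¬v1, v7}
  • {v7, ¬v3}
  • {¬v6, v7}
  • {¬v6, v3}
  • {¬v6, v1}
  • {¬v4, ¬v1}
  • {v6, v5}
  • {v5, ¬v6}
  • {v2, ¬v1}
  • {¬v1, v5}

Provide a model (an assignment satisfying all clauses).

v1=0, v2=0, v3=0, v4=1, v5=1, v6=0, v7=1

Check each clause:
  1. {¬v7, ¬v1} — ¬v1 is true.
  2. {¬v3, v1} — ¬v3 is true.
  3. {¬v2, v1} — ¬v2 is true.
  4. {v4, v5} — v4 is true.
  5. {v6, v7} — v7 is true.
  6. {¬v5, v7} — v7 is true.
  7. {¬v1, v6} — ¬v1 is true.
  8. {¬v4, ¬v6} — ¬v6 is true.
  9. {v7, ¬v1} — ¬v1 is true.
  10. {v7, ¬v3} — ¬v3 is true.
  11. {¬v6, v7} — ¬v6 is true.
  12. {¬v6, v3} — ¬v6 is true.
  13. {¬v6, v1} — ¬v6 is true.
  14. {¬v1, ¬v4} — ¬v1 is true.
  15. {v6, v5} — v5 is true.
  16. {v5, ¬v6} — ¬v6 is true.
  17. {v2, ¬v1} — ¬v1 is true.
  18. {¬v1, v5} — v5 is true.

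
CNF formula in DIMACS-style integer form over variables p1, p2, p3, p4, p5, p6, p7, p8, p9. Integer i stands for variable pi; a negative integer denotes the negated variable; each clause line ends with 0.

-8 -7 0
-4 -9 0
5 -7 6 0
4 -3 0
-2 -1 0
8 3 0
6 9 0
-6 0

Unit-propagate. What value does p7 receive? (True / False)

False

(¬p6) is a unit clause: p6 = False.
From (p6 ∨ p9) and p6 = False: p9 = True.
(¬p9 ∨ ¬p4) with p9 = True leaves only ¬p4, so p4 = False.
From (p4 ∨ ¬p3) and p4 = False: p3 = False.
From (p3 ∨ p8) and p3 = False: p8 = True.
(¬p7 ∨ ¬p8): since p8 = True, the clause reduces to (¬p7). p7 = False.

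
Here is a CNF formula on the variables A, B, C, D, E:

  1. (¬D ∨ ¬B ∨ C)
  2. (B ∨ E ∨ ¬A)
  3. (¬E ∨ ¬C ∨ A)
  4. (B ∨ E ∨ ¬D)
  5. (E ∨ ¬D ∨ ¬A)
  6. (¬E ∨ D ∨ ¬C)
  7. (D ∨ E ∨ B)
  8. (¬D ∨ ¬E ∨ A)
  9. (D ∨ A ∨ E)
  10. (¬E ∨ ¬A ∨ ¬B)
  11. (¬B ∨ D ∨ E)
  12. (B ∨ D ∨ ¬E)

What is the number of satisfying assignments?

4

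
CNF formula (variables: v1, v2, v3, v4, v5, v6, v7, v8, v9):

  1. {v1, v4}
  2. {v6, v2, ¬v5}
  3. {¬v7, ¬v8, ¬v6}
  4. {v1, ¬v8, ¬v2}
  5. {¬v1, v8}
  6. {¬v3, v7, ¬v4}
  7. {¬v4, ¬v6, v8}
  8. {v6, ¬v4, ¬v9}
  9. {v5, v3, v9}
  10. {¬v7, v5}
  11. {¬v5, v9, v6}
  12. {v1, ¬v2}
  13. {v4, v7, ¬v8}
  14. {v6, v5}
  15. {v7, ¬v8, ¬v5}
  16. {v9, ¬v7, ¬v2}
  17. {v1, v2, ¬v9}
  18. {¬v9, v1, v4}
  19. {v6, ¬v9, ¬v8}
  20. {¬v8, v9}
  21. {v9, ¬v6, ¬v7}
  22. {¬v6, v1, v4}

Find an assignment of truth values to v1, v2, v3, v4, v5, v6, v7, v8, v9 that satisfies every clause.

v1 = True, v2 = True, v3 = False, v4 = True, v5 = False, v6 = True, v7 = False, v8 = True, v9 = True

Check each clause:
  1. {v4, v1} — v1 is true.
  2. {¬v5, v2, v6} — v2 is true.
  3. {¬v7, ¬v8, ¬v6} — ¬v7 is true.
  4. {¬v2, ¬v8, v1} — v1 is true.
  5. {v8, ¬v1} — v8 is true.
  6. {¬v4, v7, ¬v3} — ¬v3 is true.
  7. {¬v6, ¬v4, v8} — v8 is true.
  8. {¬v4, v6, ¬v9} — v6 is true.
  9. {v9, v3, v5} — v9 is true.
  10. {v5, ¬v7} — ¬v7 is true.
  11. {v9, v6, ¬v5} — v9 is true.
  12. {¬v2, v1} — v1 is true.
  13. {v7, ¬v8, v4} — v4 is true.
  14. {v6, v5} — v6 is true.
  15. {v7, ¬v8, ¬v5} — ¬v5 is true.
  16. {v9, ¬v2, ¬v7} — v9 is true.
  17. {v2, v1, ¬v9} — v1 is true.
  18. {v1, ¬v9, v4} — v1 is true.
  19. {¬v9, ¬v8, v6} — v6 is true.
  20. {v9, ¬v8} — v9 is true.
  21. {¬v6, v9, ¬v7} — v9 is true.
  22. {v4, v1, ¬v6} — v1 is true.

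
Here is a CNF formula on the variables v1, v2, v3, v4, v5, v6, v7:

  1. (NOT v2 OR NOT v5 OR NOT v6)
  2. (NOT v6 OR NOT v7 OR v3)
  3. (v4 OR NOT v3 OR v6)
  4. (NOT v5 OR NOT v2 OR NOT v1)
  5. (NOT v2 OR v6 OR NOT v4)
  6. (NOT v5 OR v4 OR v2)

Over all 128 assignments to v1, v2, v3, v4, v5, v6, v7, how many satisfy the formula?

56

Split on v2, then v6.
  v2=T, v6=T: v1, v4 free; 3 ways for (v3,v5,v7) × 2^2 = 12.
  v2=T, v6=F: v7 free; 3 ways for (v1,v3,v4,v5) × 2^1 = 6.
  v2=F, v6=T: v1 free; 9 ways for (v3,v4,v5,v7) × 2^1 = 18.
  v2=F, v6=F: v1, v7 free; 5 ways for (v3,v4,v5) × 2^2 = 20.
Total: 12 + 6 + 18 + 20 = 56.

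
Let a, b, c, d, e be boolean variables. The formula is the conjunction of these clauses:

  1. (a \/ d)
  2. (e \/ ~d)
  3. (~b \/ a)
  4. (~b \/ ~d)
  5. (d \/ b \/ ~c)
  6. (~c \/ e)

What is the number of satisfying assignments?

Case analysis on d and b:
  d=T, b=T: a clause becomes empty — 0.
  d=T, b=F: remaining (a,c,e) ∈ {(F,F,T); (F,T,T); (T,F,T); (T,T,T)} — 4.
  d=F, b=T: remaining (a,c,e) ∈ {(T,F,F); (T,F,T); (T,T,T)} — 3.
  d=F, b=F: remaining (a,c,e) ∈ {(T,F,F); (T,F,T)} — 2.
Total: 0 + 4 + 3 + 2 = 9.

9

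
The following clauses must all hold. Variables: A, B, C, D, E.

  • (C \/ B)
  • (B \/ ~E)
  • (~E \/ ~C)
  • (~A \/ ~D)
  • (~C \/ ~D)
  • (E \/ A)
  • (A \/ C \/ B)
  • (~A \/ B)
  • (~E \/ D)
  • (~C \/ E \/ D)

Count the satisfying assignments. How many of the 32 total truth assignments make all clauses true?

Satisfying assignments:
  A=F B=T C=F D=T E=T
  A=T B=T C=F D=F E=F
Count: 2.

2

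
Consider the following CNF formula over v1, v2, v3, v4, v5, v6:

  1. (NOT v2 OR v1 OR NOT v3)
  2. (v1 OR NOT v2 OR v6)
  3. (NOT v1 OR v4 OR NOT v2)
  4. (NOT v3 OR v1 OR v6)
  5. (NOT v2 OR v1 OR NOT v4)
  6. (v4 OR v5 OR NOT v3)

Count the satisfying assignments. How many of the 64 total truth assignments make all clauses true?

Split on v1, then v2.
  v1=T, v2=T: forces v4=T; v3, v5, v6 free → 2^3 = 8.
  v1=T, v2=F: v6 free; 7 ways for (v3,v4,v5) × 2^1 = 14.
  v1=F, v2=T: remaining (v3,v4,v5,v6) ∈ {(F,F,F,T); (F,F,T,T)} — 2.
  v1=F, v2=F: 11 of the 16 assignments to (v3,v4,v5,v6) work.
Total: 8 + 14 + 2 + 11 = 35.

35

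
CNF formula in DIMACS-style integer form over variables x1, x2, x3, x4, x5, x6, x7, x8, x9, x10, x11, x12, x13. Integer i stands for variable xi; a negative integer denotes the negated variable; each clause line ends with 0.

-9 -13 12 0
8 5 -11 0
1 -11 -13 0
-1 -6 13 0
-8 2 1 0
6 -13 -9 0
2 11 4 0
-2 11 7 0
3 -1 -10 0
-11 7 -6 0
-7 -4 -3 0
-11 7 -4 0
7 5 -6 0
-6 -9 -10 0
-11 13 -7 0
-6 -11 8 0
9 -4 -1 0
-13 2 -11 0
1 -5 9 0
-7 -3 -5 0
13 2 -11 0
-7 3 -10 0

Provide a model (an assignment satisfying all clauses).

x1=False, x2=False, x3=False, x4=True, x5=False, x6=False, x7=False, x8=False, x9=True, x10=False, x11=False, x12=True, x13=False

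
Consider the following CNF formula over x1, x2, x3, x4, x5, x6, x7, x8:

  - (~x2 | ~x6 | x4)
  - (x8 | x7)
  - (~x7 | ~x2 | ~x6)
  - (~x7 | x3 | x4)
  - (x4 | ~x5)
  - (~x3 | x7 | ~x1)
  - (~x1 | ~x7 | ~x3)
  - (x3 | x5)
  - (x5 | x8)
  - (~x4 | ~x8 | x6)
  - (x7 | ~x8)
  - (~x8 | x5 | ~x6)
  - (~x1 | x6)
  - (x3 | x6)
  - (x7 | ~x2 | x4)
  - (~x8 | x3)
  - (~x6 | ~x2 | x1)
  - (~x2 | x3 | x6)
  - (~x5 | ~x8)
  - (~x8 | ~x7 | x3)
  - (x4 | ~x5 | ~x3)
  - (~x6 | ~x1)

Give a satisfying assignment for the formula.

Try x1 = False.
Branch on x2: take x2 = True.
  then x6 is forced to False.
  then x3 is forced to True.
Branch on x4: take x4 = True.
  then x8 is forced to False.
  then x7 is forced to True.
  then x5 is forced to True.
Every clause has at least one true literal under this assignment.

x1=0  x2=1  x3=1  x4=1  x5=1  x6=0  x7=1  x8=0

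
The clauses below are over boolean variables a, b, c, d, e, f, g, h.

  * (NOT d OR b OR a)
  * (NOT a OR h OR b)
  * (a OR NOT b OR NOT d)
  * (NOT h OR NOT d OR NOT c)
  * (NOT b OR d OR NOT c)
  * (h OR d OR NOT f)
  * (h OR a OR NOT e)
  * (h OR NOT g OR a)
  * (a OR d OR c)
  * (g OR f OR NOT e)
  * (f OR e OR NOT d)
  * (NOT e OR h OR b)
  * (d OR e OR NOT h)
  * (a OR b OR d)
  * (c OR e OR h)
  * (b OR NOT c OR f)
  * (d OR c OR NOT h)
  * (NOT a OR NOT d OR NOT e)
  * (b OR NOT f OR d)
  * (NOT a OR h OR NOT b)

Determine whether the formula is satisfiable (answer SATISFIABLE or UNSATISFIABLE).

Branch on a: take a = True.
Try b = True.
  then h is forced to True.
For the remaining variables, c = False, d = True, e = False, f = True, g = False works.
Every clause has at least one true literal under this assignment.
So a=T, b=T, c=F, d=T, e=F, f=T, g=F, h=T is a satisfying assignment.

SATISFIABLE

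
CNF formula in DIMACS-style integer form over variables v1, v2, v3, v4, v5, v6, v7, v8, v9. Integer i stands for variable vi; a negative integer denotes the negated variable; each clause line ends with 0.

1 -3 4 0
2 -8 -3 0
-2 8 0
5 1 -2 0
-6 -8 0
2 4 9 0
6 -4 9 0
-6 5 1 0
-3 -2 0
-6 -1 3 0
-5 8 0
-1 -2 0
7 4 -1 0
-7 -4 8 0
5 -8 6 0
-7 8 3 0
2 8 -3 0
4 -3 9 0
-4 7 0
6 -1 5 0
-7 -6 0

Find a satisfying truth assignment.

v1=True, v2=False, v3=False, v4=False, v5=True, v6=False, v7=True, v8=True, v9=True

Check each clause:
  1. (v4 ∨ ¬v3 ∨ v1) — v1 is true.
  2. (v2 ∨ ¬v3 ∨ ¬v8) — ¬v3 is true.
  3. (¬v2 ∨ v8) — v8 is true.
  4. (v5 ∨ v1 ∨ ¬v2) — v1 is true.
  5. (¬v8 ∨ ¬v6) — ¬v6 is true.
  6. (v2 ∨ v4 ∨ v9) — v9 is true.
  7. (¬v4 ∨ v9 ∨ v6) — v9 is true.
  8. (v5 ∨ v1 ∨ ¬v6) — v1 is true.
  9. (¬v3 ∨ ¬v2) — ¬v3 is true.
  10. (¬v6 ∨ ¬v1 ∨ v3) — ¬v6 is true.
  11. (¬v5 ∨ v8) — v8 is true.
  12. (¬v1 ∨ ¬v2) — ¬v2 is true.
  13. (v4 ∨ ¬v1 ∨ v7) — v7 is true.
  14. (v8 ∨ ¬v4 ∨ ¬v7) — v8 is true.
  15. (¬v8 ∨ v6 ∨ v5) — v5 is true.
  16. (¬v7 ∨ v8 ∨ v3) — v8 is true.
  17. (v2 ∨ ¬v3 ∨ v8) — v8 is true.
  18. (¬v3 ∨ v9 ∨ v4) — v9 is true.
  19. (v7 ∨ ¬v4) — ¬v4 is true.
  20. (v5 ∨ ¬v1 ∨ v6) — v5 is true.
  21. (¬v6 ∨ ¬v7) — ¬v6 is true.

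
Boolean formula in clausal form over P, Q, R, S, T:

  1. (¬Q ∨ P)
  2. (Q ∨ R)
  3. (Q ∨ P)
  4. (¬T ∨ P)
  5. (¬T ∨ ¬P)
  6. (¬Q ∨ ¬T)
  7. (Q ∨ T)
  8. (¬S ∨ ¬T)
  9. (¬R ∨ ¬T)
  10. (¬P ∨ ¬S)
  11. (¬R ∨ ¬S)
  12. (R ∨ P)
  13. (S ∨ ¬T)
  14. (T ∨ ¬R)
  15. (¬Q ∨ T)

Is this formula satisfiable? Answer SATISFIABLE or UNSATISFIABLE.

T = True:
  propagation gives P=True; an empty clause results — contradiction.
T = False:
  propagation gives Q=True; an empty clause results — contradiction.
Every branch closes, so no satisfying assignment exists.

UNSATISFIABLE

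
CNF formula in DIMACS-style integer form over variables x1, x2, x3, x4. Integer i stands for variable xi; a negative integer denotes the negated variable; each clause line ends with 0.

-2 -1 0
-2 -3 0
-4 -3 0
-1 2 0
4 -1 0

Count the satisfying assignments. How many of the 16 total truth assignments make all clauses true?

5

Satisfying assignments:
  x1=0 x2=0 x3=0 x4=0
  x1=0 x2=0 x3=0 x4=1
  x1=0 x2=0 x3=1 x4=0
  x1=0 x2=1 x3=0 x4=0
  x1=0 x2=1 x3=0 x4=1
Count: 5.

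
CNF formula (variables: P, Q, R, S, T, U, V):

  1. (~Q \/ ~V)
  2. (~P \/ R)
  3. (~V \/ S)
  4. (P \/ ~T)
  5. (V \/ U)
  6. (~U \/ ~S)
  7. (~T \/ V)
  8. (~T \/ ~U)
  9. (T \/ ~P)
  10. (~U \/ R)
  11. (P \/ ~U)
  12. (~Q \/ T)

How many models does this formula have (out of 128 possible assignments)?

The models are:
  P=F Q=F R=F S=T T=F U=F V=T
  P=F Q=F R=T S=T T=F U=F V=T
  P=T Q=F R=T S=T T=T U=F V=T
That's 3 in total.

3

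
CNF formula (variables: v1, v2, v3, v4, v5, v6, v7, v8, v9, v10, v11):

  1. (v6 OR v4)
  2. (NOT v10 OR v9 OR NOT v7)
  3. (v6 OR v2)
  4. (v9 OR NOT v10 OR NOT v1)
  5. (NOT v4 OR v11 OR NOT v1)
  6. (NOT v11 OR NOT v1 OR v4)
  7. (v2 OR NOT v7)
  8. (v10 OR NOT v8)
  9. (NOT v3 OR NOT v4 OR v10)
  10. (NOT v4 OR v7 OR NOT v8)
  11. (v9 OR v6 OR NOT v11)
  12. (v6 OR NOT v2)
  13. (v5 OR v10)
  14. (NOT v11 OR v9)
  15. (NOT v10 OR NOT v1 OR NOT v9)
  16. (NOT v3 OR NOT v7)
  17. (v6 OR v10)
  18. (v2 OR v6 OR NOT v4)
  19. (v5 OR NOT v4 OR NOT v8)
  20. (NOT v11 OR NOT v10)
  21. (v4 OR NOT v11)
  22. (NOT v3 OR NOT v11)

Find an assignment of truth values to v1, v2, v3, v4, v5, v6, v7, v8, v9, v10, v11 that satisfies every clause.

v1=F  v2=T  v3=T  v4=F  v5=F  v6=T  v7=F  v8=T  v9=F  v10=T  v11=F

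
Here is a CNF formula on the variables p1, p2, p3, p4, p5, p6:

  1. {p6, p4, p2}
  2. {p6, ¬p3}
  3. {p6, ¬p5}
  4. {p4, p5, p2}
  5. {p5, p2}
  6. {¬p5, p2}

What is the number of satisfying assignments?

20

Case analysis on p2 and p5:
  p2=1, p5=1: forces p6=1; p1, p3, p4 free → 2^3 = 8.
  p2=1, p5=0: p1, p4 free; 3 ways for (p3,p6) × 2^2 = 12.
  p2=0, p5=1: a clause becomes empty — 0.
  p2=0, p5=0: a clause becomes empty — 0.
Total: 8 + 12 + 0 + 0 = 20.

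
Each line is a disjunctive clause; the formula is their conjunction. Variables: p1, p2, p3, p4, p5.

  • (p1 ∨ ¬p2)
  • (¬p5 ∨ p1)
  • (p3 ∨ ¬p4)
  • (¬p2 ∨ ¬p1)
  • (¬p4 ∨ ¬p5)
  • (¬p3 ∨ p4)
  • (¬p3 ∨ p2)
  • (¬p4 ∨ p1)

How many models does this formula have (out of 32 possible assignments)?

Satisfying assignments:
  p1=F p2=F p3=F p4=F p5=F
  p1=T p2=F p3=F p4=F p5=F
  p1=T p2=F p3=F p4=F p5=T
That's 3 in total.

3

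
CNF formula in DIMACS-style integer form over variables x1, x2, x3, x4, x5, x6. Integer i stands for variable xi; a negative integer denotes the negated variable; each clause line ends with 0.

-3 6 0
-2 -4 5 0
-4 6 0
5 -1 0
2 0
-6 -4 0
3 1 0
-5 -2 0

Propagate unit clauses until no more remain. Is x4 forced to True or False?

False

(x2) is a unit clause: x2 = True.
(~x2 | ~x5): since x2 = True, the clause reduces to (~x5). x5 = False.
In (~x4 | ~x2 | x5), x5, ~x2 are now false; ~x4 must hold, so x4 = False.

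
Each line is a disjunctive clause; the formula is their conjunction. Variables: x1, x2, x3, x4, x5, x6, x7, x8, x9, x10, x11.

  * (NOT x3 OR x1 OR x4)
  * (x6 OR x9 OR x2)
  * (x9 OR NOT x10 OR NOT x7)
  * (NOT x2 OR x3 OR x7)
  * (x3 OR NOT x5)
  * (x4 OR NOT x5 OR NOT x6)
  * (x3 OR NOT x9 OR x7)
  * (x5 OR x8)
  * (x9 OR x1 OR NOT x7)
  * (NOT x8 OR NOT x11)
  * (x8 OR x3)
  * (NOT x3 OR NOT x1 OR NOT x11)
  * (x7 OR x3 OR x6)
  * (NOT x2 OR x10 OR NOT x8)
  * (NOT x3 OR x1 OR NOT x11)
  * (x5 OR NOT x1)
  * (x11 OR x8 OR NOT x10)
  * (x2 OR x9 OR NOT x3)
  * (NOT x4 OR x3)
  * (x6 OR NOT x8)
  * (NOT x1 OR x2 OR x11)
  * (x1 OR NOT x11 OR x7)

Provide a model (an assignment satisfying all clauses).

x1=F, x2=T, x3=T, x4=T, x5=T, x6=T, x7=F, x8=F, x9=T, x10=F, x11=F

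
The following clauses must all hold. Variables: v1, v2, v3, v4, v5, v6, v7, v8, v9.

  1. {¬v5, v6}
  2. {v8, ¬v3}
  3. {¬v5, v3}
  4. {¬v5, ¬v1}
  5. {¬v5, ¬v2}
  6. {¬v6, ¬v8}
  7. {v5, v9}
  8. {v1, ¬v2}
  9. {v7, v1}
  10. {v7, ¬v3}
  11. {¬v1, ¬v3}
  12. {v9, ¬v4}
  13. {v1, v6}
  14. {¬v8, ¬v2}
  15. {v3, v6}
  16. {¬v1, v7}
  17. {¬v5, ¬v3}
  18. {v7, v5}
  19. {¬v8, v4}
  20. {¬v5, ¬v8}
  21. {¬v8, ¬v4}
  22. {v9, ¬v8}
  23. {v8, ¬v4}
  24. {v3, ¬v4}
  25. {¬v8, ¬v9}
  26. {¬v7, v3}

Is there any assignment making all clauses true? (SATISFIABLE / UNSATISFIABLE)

UNSATISFIABLE

v8 = True:
  propagation gives v6=False, v5=False, v9=True; an empty clause results — contradiction.
v8 = False:
  propagation gives v3=False, v5=False, v9=True, v6=True; an empty clause results — contradiction.
Every branch closes, so no satisfying assignment exists.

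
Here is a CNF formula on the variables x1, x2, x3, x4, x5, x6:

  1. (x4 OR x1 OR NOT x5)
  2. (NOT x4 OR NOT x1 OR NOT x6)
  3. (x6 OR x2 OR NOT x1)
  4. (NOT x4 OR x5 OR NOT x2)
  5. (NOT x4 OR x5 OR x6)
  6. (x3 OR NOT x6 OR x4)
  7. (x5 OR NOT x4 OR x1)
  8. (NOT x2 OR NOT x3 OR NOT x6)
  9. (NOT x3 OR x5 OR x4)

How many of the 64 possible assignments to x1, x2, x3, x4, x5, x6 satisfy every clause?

15

Case analysis on x4 and x5:
  x4=1, x5=1: 9 of the 16 assignments to (x1,x2,x3,x6) work.
  x4=1, x5=0: a clause becomes empty — 0.
  x4=0, x5=1: remaining (x1,x2,x3,x6) ∈ {(1,0,1,1); (1,1,0,0); (1,1,1,0)} — 3.
  x4=0, x5=0: remaining (x1,x2,x3,x6) ∈ {(0,0,0,0); (0,1,0,0); (1,1,0,0)} — 3.
Total: 9 + 0 + 3 + 3 = 15.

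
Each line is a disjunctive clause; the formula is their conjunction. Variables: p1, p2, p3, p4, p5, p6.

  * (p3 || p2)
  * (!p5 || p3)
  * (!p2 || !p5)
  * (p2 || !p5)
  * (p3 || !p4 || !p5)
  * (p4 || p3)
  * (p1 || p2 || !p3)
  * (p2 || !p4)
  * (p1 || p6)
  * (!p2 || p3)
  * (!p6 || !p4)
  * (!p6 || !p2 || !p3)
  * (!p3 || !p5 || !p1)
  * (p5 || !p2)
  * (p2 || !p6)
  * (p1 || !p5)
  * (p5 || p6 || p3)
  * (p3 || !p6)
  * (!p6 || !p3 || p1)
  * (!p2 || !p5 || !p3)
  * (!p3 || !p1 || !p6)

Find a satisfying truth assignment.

Branch on p1: take p1 = True.
For the remaining variables, p2 = False, p3 = True, p4 = False, p5 = False, p6 = False works.

p1 = True, p2 = False, p3 = True, p4 = False, p5 = False, p6 = False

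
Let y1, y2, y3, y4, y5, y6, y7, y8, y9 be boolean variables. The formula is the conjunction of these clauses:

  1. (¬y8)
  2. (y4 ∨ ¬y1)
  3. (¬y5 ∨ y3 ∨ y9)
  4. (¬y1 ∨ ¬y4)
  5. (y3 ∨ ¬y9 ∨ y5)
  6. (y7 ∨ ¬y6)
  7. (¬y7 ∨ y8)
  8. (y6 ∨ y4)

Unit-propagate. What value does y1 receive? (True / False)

(¬y8) stands alone — y8 = False.
In (y8 ∨ ¬y7), y8 is now false; ¬y7 must hold, so y7 = False.
(y7 ∨ ¬y6): since y7 = False, the clause reduces to (¬y6). y6 = False.
From (y6 ∨ y4) and y6 = False: y4 = True.
(¬y4 ∨ ¬y1): since y4 = True, the clause reduces to (¬y1). y1 = False.

False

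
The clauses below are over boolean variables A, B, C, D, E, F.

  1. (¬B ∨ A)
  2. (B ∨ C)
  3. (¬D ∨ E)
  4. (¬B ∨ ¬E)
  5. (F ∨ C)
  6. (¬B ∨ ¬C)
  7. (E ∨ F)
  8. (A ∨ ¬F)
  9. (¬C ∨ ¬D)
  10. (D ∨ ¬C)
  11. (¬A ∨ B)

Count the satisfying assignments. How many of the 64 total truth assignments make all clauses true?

1

The models are:
  A=T B=T C=F D=F E=F F=T
Count: 1.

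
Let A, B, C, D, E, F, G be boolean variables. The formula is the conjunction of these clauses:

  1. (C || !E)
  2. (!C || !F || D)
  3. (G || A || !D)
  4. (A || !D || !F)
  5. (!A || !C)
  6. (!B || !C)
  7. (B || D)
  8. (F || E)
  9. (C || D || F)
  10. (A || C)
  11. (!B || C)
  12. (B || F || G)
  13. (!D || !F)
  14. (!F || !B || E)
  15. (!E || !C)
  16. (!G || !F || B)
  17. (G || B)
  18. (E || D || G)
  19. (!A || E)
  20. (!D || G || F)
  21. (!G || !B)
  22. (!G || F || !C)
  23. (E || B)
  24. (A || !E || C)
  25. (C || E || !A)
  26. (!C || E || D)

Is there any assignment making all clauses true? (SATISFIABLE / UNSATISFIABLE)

UNSATISFIABLE

C = True:
  propagation gives A=False, B=False, D=True, G=True; an empty clause results — contradiction.
C = False:
  propagation gives E=False, F=True, A=True; an empty clause results — contradiction.
Every branch closes, so no satisfying assignment exists.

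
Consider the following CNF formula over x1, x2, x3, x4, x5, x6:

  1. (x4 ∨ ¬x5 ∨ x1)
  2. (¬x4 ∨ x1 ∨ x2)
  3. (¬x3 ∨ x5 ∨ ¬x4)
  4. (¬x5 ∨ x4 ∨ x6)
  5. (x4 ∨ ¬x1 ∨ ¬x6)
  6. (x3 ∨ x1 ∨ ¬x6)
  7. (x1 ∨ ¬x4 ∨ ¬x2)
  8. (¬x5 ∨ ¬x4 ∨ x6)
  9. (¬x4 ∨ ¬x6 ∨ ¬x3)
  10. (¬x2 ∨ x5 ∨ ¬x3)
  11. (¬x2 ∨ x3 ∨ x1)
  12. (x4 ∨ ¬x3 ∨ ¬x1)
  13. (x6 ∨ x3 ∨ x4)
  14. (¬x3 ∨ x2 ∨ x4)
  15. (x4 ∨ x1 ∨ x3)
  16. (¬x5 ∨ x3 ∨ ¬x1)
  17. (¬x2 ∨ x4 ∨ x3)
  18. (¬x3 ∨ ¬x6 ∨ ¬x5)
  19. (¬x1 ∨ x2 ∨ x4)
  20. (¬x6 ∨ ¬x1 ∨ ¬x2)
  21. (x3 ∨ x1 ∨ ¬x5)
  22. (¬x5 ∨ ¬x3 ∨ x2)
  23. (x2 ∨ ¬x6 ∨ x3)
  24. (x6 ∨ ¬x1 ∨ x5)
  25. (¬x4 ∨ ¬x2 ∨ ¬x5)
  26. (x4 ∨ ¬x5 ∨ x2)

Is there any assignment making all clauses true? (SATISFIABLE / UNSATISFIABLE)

UNSATISFIABLE

x4 = True:
  x3 = True:
    propagation gives x5=True, x6=True; an empty clause results — contradiction.
  x3 = False:
    x1 = True:
      propagation gives x5=False, x6=True, x2=False; contradiction.
    x1 = False:
      propagation gives x2=True; contradiction.
x4 = False:
  x3 = True:
    propagation gives x1=False, x5=False, x2=False; an empty clause results — contradiction.
  x3 = False:
    propagation gives x6=True, x1=False; an empty clause results — contradiction.
Every branch closes, so no satisfying assignment exists.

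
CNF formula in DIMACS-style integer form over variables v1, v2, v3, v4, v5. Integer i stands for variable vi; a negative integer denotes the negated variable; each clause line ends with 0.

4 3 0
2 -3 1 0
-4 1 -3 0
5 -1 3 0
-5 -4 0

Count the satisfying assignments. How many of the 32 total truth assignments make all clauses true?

Case analysis on v3 and v1:
  v3=1, v1=1: v2 free; 3 ways for (v4,v5) × 2^1 = 6.
  v3=1, v1=0: remaining (v2,v4,v5) ∈ {(1,0,0); (1,0,1)} — 2.
  v3=0, v1=1: a clause becomes empty — 0.
  v3=0, v1=0: remaining (v2,v4,v5) ∈ {(0,1,0); (1,1,0)} — 2.
Total: 6 + 2 + 0 + 2 = 10.

10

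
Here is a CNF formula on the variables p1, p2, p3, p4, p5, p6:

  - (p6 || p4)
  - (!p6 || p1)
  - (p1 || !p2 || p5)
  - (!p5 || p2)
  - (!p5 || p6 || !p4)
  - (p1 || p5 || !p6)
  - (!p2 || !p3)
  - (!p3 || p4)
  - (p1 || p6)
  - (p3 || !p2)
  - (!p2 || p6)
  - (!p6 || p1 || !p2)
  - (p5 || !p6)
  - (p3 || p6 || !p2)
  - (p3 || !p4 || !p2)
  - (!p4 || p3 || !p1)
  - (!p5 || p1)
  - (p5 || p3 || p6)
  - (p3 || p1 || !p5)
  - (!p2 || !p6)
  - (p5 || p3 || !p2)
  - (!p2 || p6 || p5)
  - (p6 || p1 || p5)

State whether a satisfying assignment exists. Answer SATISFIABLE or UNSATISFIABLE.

SATISFIABLE

Set p1 = True and propagate.
Set p2 = False and propagate.
  then p5 is forced to False.
  then p6 is forced to False.
  then p4 is forced to True.
  then p3 is forced to True.
So p1 = 1, p2 = 0, p3 = 1, p4 = 1, p5 = 0, p6 = 0 is a satisfying assignment.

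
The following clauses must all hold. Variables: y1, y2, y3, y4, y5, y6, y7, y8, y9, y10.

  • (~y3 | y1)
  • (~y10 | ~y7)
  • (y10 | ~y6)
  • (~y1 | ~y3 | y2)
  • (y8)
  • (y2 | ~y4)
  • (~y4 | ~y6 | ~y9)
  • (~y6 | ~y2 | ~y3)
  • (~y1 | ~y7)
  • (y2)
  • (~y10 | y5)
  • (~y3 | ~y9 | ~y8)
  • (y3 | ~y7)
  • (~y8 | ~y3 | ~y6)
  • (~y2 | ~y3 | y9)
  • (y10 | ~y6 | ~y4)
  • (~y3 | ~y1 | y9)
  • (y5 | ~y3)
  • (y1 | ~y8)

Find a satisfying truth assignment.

y1 = T  y2 = T  y3 = F  y4 = T  y5 = T  y6 = F  y7 = F  y8 = T  y9 = T  y10 = F

Check each clause:
  1. (~y3 | y1) — y1 is true.
  2. (~y10 | ~y7) — ~y7 is true.
  3. (~y6 | y10) — ~y6 is true.
  4. (y2 | ~y1 | ~y3) — y2 is true.
  5. (y8) — y8 is true.
  6. (y2 | ~y4) — y2 is true.
  7. (~y9 | ~y4 | ~y6) — ~y6 is true.
  8. (~y3 | ~y2 | ~y6) — ~y6 is true.
  9. (~y7 | ~y1) — ~y7 is true.
  10. (y2) — y2 is true.
  11. (y5 | ~y10) — y5 is true.
  12. (~y8 | ~y3 | ~y9) — ~y3 is true.
  13. (~y7 | y3) — ~y7 is true.
  14. (~y3 | ~y8 | ~y6) — ~y6 is true.
  15. (~y2 | ~y3 | y9) — y9 is true.
  16. (~y4 | y10 | ~y6) — ~y6 is true.
  17. (~y1 | y9 | ~y3) — y9 is true.
  18. (y5 | ~y3) — ~y3 is true.
  19. (~y8 | y1) — y1 is true.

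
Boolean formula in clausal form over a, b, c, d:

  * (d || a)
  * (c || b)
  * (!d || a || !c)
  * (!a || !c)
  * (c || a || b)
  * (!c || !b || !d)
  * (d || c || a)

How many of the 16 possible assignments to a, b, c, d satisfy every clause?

3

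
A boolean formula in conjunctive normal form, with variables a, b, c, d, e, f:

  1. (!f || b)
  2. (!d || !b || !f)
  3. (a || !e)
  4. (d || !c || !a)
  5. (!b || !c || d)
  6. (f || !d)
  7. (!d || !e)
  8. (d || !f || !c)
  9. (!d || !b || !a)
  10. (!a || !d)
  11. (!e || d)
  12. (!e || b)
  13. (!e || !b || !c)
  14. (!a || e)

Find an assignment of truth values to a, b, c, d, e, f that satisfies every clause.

c occurs only negated in the remaining clauses — set c = False.
Set a = False and propagate.
  then e is forced to False.
Set b = True and propagate.
Set d = False and propagate.
f is now unconstrained; take f = True.
Check each clause:
  1. (b || !f) — b is true.
  2. (!f || !b || !d) — !d is true.
  3. (!e || a) — !e is true.
  4. (!a || d || !c) — !c is true.
  5. (d || !c || !b) — !c is true.
  6. (f || !d) — !d is true.
  7. (!d || !e) — !e is true.
  8. (!f || d || !c) — !c is true.
  9. (!a || !b || !d) — !d is true.
  10. (!d || !a) — !d is true.
  11. (!e || d) — !e is true.
  12. (!e || b) — b is true.
  13. (!e || !b || !c) — !e is true.
  14. (!a || e) — !a is true.

a=False, b=True, c=False, d=False, e=False, f=True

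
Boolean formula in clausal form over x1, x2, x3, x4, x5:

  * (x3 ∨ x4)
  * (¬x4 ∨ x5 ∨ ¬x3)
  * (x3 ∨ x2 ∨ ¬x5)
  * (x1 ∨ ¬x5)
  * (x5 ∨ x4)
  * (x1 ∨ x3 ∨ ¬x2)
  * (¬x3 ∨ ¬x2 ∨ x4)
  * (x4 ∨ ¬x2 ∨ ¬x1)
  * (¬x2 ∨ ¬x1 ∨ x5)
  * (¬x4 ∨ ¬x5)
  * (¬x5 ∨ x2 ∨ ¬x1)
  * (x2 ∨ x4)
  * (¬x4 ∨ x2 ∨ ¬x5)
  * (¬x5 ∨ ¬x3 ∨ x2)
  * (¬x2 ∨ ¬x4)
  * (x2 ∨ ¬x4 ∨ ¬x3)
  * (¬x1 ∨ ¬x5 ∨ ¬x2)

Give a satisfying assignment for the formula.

Set x1 = False and propagate.
  then x5 is forced to False.
  then x4 is forced to True.
  then x3 is forced to False.
  then x2 is forced to False.

x1=0, x2=0, x3=0, x4=1, x5=0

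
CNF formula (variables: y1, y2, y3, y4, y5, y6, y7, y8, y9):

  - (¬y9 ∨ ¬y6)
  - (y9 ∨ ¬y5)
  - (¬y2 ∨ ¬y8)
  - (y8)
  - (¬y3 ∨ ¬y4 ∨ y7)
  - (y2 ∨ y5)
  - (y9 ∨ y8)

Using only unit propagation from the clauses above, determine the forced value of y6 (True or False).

(y8) is a unit clause: y8 = True.
In (¬y8 ∨ ¬y2), ¬y8 is now false; ¬y2 must hold, so y2 = False.
From (y2 ∨ y5) and y2 = False: y5 = True.
(y9 ∨ ¬y5) with y5 = True leaves only y9, so y9 = True.
(¬y9 ∨ ¬y6) with y9 = True leaves only ¬y6, so y6 = False.

False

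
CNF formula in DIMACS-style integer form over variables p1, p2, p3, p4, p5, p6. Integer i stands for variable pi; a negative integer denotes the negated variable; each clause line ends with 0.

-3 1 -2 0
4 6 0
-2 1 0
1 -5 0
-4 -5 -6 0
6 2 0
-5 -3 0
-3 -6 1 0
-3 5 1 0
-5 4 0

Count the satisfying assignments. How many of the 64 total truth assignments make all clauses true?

Case analysis on p1 and p5:
  p1=T, p5=T: remaining (p2,p3,p4,p6) ∈ {(T,F,T,F)} — 1.
  p1=T, p5=F: p3 free; 5 ways for (p2,p4,p6) × 2^1 = 10.
  p1=F, p5=T: a clause becomes empty — 0.
  p1=F, p5=F: remaining (p2,p3,p4,p6) ∈ {(F,F,F,T); (F,F,T,T)} — 2.
Total: 1 + 10 + 0 + 2 = 13.

13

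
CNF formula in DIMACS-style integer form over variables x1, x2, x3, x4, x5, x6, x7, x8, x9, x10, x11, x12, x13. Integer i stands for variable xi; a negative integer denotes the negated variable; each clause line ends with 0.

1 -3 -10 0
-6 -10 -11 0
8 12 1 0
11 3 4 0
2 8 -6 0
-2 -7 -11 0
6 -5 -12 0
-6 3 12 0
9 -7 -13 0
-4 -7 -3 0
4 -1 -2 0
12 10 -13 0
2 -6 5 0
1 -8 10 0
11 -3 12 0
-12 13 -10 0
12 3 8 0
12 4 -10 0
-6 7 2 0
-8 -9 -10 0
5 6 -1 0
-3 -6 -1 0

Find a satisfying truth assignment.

x1=False  x2=False  x3=False  x4=True  x5=False  x6=False  x7=False  x8=False  x9=False  x10=False  x11=True  x12=True  x13=True

Check each clause:
  1. (NOT x3 OR x1 OR NOT x10) — NOT x3 is true.
  2. (NOT x10 OR NOT x11 OR NOT x6) — NOT x6 is true.
  3. (x12 OR x1 OR x8) — x12 is true.
  4. (x3 OR x11 OR x4) — x11 is true.
  5. (NOT x6 OR x8 OR x2) — NOT x6 is true.
  6. (NOT x11 OR NOT x2 OR NOT x7) — NOT x7 is true.
  7. (NOT x5 OR x6 OR NOT x12) — NOT x5 is true.
  8. (x3 OR x12 OR NOT x6) — NOT x6 is true.
  9. (x9 OR NOT x13 OR NOT x7) — NOT x7 is true.
  10. (NOT x3 OR NOT x4 OR NOT x7) — NOT x7 is true.
  11. (x4 OR NOT x1 OR NOT x2) — x4 is true.
  12. (NOT x13 OR x10 OR x12) — x12 is true.
  13. (NOT x6 OR x5 OR x2) — NOT x6 is true.
  14. (NOT x8 OR x1 OR x10) — NOT x8 is true.
  15. (x11 OR x12 OR NOT x3) — x11 is true.
  16. (NOT x12 OR NOT x10 OR x13) — x13 is true.
  17. (x3 OR x8 OR x12) — x12 is true.
  18. (x12 OR x4 OR NOT x10) — x12 is true.
  19. (NOT x6 OR x7 OR x2) — NOT x6 is true.
  20. (NOT x8 OR NOT x10 OR NOT x9) — NOT x8 is true.
  21. (NOT x1 OR x6 OR x5) — NOT x1 is true.
  22. (NOT x6 OR NOT x1 OR NOT x3) — NOT x6 is true.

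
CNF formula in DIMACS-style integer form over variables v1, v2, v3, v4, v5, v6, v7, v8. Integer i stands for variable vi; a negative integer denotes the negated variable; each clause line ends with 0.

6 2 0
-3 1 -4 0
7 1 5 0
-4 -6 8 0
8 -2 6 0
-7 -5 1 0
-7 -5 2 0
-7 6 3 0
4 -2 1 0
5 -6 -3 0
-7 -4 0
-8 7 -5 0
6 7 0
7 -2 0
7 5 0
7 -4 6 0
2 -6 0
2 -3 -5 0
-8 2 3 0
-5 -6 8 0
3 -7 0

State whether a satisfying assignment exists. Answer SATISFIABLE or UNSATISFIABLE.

v1 occurs only positively in the remaining clauses — set v1 = True.
Set v2 = True and propagate.
  then v7 is forced to True.
  then v4 is forced to False.
  then v3 is forced to True.
Try v5 = True.
Branch on v6: take v6 = True.
  then v8 is forced to True.
Every clause has at least one true literal under this assignment.
So v1 = True  v2 = True  v3 = True  v4 = False  v5 = True  v6 = True  v7 = True  v8 = True is a satisfying assignment.

SATISFIABLE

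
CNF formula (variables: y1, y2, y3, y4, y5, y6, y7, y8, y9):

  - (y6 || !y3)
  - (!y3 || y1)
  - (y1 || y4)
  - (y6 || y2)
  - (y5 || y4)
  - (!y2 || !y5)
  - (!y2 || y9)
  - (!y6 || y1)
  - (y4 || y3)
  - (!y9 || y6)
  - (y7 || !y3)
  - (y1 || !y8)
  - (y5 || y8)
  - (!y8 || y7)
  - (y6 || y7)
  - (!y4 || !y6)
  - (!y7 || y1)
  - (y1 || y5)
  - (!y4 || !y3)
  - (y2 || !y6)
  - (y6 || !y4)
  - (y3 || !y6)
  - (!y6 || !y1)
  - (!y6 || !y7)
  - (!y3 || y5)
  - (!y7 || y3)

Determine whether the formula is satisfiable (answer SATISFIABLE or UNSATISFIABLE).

y6 = True:
  propagation gives y1=True; an empty clause results — contradiction.
y6 = False:
  propagation gives y3=False, y2=True, y5=False, y4=True; an empty clause results — contradiction.
Every branch closes, so no satisfying assignment exists.

UNSATISFIABLE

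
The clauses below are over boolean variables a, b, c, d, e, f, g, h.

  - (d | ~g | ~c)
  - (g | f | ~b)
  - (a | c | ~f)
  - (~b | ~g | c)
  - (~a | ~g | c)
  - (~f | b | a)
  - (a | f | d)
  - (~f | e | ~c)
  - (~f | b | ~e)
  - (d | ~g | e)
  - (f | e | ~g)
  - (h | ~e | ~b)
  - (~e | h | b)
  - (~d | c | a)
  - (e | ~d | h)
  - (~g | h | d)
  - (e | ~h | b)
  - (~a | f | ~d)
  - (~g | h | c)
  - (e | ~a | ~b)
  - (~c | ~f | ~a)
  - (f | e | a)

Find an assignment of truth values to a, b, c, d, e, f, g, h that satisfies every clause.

Set a = True and propagate.
Set b = False and propagate.
For the remaining variables, c = False, d = False, e = False, f = False, g = False, h = False works.

a = T, b = F, c = F, d = F, e = F, f = F, g = F, h = F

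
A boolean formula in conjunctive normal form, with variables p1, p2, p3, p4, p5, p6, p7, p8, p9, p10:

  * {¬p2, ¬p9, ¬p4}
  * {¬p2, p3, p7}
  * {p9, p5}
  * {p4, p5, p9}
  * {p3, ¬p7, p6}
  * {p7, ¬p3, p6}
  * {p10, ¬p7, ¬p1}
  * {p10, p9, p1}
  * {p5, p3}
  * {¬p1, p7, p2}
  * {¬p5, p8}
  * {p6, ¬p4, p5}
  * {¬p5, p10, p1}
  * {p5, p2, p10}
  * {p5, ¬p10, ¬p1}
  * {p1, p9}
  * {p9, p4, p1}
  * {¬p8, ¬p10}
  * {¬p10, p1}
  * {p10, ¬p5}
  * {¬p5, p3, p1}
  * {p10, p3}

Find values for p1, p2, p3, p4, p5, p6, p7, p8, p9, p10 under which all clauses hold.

Pure literal: p6 appears only positively; assign p6 = True.
Try p1 = False.
  then p9 is forced to True.
  then p10 is forced to False.
  then p5 is forced to False.
  then p3 is forced to True.
  then p2 is forced to True.
  then p4 is forced to False.
p7, p8 are now unconstrained; take p7 = False, p8 = False.
Every clause has at least one true literal under this assignment.
Check each clause:
  1. {¬p9, ¬p4, ¬p2} — ¬p4 is true.
  2. {p7, ¬p2, p3} — p3 is true.
  3. {p5, p9} — p9 is true.
  4. {p4, p5, p9} — p9 is true.
  5. {p6, ¬p7, p3} — ¬p7 is true.
  6. {p7, p6, ¬p3} — p6 is true.
  7. {¬p7, ¬p1, p10} — ¬p7 is true.
  8. {p1, p9, p10} — p9 is true.
  9. {p3, p5} — p3 is true.
  10. {p7, ¬p1, p2} — p2 is true.
  11. {p8, ¬p5} — ¬p5 is true.
  12. {¬p4, p5, p6} — ¬p4 is true.
  13. {¬p5, p10, p1} — ¬p5 is true.
  14. {p10, p2, p5} — p2 is true.
  15. {p5, ¬p10, ¬p1} — ¬p10 is true.
  16. {p1, p9} — p9 is true.
  17. {p9, p4, p1} — p9 is true.
  18. {¬p8, ¬p10} — ¬p8 is true.
  19. {¬p10, p1} — ¬p10 is true.
  20. {p10, ¬p5} — ¬p5 is true.
  21. {p3, ¬p5, p1} — p3 is true.
  22. {p10, p3} — p3 is true.

p1 = 0, p2 = 1, p3 = 1, p4 = 0, p5 = 0, p6 = 1, p7 = 0, p8 = 0, p9 = 1, p10 = 0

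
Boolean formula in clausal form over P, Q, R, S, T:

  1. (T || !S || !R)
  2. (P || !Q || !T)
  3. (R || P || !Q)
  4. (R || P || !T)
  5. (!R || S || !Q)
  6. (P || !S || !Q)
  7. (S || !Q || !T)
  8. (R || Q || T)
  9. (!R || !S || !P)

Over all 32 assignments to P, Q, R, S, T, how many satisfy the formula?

10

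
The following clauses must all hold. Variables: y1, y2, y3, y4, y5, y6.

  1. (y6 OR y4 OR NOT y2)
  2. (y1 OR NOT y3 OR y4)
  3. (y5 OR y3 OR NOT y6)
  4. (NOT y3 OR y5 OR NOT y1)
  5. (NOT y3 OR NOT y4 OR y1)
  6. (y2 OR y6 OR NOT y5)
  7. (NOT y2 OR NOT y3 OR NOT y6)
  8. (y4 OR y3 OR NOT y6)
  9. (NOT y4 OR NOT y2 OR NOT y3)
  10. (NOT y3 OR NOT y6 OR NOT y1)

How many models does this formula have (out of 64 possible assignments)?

12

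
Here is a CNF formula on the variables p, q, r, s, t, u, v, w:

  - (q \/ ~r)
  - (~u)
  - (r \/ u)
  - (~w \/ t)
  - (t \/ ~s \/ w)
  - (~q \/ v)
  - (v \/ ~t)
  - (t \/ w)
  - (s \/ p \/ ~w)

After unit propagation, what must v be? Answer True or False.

Unit clause (~u) sets u = False.
(r \/ u): since u = False, the clause reduces to (r). r = True.
From (~r \/ q) and r = True: q = True.
From (~q \/ v) and q = True: v = True.

True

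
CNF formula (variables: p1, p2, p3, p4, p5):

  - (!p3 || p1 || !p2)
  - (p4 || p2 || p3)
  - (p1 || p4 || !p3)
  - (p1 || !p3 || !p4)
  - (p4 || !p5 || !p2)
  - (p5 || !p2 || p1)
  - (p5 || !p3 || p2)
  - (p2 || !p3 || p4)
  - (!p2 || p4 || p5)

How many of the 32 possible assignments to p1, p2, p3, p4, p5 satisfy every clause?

10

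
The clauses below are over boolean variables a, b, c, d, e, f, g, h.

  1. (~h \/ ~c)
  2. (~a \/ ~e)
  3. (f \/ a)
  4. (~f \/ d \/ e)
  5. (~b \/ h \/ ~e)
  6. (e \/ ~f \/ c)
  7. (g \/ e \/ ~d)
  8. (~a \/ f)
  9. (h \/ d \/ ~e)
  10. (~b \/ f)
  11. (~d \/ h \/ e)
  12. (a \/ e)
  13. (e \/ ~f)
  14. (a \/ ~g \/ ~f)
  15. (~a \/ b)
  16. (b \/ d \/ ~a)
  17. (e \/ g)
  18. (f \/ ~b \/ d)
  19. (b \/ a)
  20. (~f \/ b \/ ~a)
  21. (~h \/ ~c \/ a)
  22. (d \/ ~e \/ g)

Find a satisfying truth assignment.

a = F, b = T, c = F, d = T, e = T, f = T, g = F, h = T

Check each clause:
  1. (~c \/ ~h) — ~c is true.
  2. (~e \/ ~a) — ~a is true.
  3. (f \/ a) — f is true.
  4. (e \/ ~f \/ d) — d is true.
  5. (~b \/ ~e \/ h) — h is true.
  6. (c \/ e \/ ~f) — e is true.
  7. (~d \/ g \/ e) — e is true.
  8. (f \/ ~a) — ~a is true.
  9. (h \/ d \/ ~e) — h is true.
  10. (f \/ ~b) — f is true.
  11. (h \/ e \/ ~d) — h is true.
  12. (e \/ a) — e is true.
  13. (~f \/ e) — e is true.
  14. (~g \/ ~f \/ a) — ~g is true.
  15. (b \/ ~a) — b is true.
  16. (b \/ d \/ ~a) — b is true.
  17. (e \/ g) — e is true.
  18. (d \/ ~b \/ f) — d is true.
  19. (b \/ a) — b is true.
  20. (b \/ ~a \/ ~f) — b is true.
  21. (a \/ ~c \/ ~h) — ~c is true.
  22. (d \/ g \/ ~e) — d is true.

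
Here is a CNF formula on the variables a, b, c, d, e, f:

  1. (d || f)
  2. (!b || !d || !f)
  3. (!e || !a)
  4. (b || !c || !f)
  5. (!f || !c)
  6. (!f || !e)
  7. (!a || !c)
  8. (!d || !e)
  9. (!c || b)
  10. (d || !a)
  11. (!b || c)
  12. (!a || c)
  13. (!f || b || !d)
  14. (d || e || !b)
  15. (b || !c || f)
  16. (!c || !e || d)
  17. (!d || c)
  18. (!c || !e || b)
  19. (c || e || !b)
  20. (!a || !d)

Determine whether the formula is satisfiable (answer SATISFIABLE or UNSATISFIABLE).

SATISFIABLE

a occurs only negated in the remaining clauses — set a = False.
Branch on b: take b = True.
  then c is forced to True.
  then f is forced to False.
  then d is forced to True.
  then e is forced to False.
So a=False, b=True, c=True, d=True, e=False, f=False is a satisfying assignment.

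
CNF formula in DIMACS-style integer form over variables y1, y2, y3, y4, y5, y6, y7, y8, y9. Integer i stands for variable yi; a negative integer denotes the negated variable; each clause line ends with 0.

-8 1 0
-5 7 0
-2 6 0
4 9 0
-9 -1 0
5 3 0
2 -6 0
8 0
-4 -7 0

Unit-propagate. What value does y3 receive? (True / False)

(y8) is a unit clause: y8 = True.
In (y1 || !y8), !y8 is now false; y1 must hold, so y1 = True.
In (!y9 || !y1), !y1 is now false; !y9 must hold, so y9 = False.
From (y4 || y9) and y9 = False: y4 = True.
In (!y4 || !y7), !y4 is now false; !y7 must hold, so y7 = False.
From (y7 || !y5) and y7 = False: y5 = False.
From (y3 || y5) and y5 = False: y3 = True.

True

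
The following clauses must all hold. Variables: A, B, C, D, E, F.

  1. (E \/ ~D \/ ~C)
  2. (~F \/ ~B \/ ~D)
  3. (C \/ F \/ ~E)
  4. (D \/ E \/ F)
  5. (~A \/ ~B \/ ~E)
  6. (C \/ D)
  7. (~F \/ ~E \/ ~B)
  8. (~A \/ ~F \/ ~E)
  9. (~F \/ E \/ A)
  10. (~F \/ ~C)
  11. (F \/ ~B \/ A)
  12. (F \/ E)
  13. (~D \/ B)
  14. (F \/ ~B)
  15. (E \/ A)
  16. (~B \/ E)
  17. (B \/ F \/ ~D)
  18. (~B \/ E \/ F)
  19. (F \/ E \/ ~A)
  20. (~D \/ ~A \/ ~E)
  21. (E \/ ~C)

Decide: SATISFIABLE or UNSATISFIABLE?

Set A = True and propagate.
Try B = False.
  then D is forced to False.
  then C is forced to True.
  then F is forced to False.
  then E is forced to True.
Every clause has at least one true literal under this assignment.
So A = T, B = F, C = T, D = F, E = T, F = F is a satisfying assignment.

SATISFIABLE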